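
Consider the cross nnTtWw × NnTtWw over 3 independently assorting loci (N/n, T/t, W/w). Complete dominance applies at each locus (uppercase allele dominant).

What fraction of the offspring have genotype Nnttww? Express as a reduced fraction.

P(Nnttww) = 1/32

nnTtWw gametes: nTW×2, nTw×2, ntW×2, ntw×2
NnTtWw gametes: NTW×1, NTw×1, NtW×1, Ntw×1, nTW×1, nTw×1, ntW×1, ntw×1
nnTtWw×NnTtWw grid (8·8=64): NnTTWW=2 NnTTWw=4 NnTTww=2 NnTtWW=4 NnTtWw=8 NnTtww=4 NnttWW=2 NnttWw=4 Nnttww=2 nnTTWW=2 nnTTWw=4 nnTTww=2 nnTtWW=4 nnTtWw=8 nnTtww=4 nnttWW=2 nnttWw=4 nnttww=2
Nnttww hits 2/64; gcd=2; 2÷2/64÷2 = 1/32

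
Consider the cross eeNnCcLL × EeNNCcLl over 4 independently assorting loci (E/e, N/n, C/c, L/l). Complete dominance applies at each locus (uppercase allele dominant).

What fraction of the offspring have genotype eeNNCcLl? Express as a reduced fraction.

eeNnCcLL gametes: eNCL×4, eNcL×4, enCL×4, encL×4
EeNNCcLl gametes: ENCL×2, ENCl×2, ENcL×2, ENcl×2, eNCL×2, eNCl×2, eNcL×2, eNcl×2
eeNnCcLL×EeNNCcLl grid (16·16=256): EeNNCCLL=8 EeNNCCLl=8 EeNNCcLL=16 EeNNCcLl=16 EeNNccLL=8 EeNNccLl=8 EeNnCCLL=8 EeNnCCLl=8 EeNnCcLL=16 EeNnCcLl=16 EeNnccLL=8 EeNnccLl=8 eeNNCCLL=8 eeNNCCLl=8 eeNNCcLL=16 eeNNCcLl=16 eeNNccLL=8 eeNNccLl=8 eeNnCCLL=8 eeNnCCLl=8 eeNnCcLL=16 eeNnCcLl=16 eeNnccLL=8 eeNnccLl=8
eeNNCcLl hits 16/256; gcd=16; 16÷16/256÷16 = 1/16

P(eeNNCcLl) = 1/16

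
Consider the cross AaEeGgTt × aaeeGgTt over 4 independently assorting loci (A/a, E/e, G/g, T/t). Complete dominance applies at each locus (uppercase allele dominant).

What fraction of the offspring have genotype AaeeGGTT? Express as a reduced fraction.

AaEeGgTt gametes: AEGT×1, AEGt×1, AEgT×1, AEgt×1, AeGT×1, AeGt×1, AegT×1, Aegt×1, aEGT×1, aEGt×1, aEgT×1, aEgt×1, aeGT×1, aeGt×1, aegT×1, aegt×1
aaeeGgTt gametes: aeGT×4, aeGt×4, aegT×4, aegt×4
AaEeGgTt×aaeeGgTt grid (16·16=256): AaEeGGTT=4 AaEeGGTt=8 AaEeGGtt=4 AaEeGgTT=8 AaEeGgTt=16 AaEeGgtt=8 AaEeggTT=4 AaEeggTt=8 AaEeggtt=4 AaeeGGTT=4 AaeeGGTt=8 AaeeGGtt=4 AaeeGgTT=8 AaeeGgTt=16 AaeeGgtt=8 AaeeggTT=4 AaeeggTt=8 Aaeeggtt=4 aaEeGGTT=4 aaEeGGTt=8 aaEeGGtt=4 aaEeGgTT=8 aaEeGgTt=16 aaEeGgtt=8 aaEeggTT=4 aaEeggTt=8 aaEeggtt=4 aaeeGGTT=4 aaeeGGTt=8 aaeeGGtt=4 aaeeGgTT=8 aaeeGgTt=16 aaeeGgtt=8 aaeeggTT=4 aaeeggTt=8 aaeeggtt=4
AaeeGGTT hits 4/256; gcd=4; 4÷4/256÷4 = 1/64

P(AaeeGGTT) = 1/64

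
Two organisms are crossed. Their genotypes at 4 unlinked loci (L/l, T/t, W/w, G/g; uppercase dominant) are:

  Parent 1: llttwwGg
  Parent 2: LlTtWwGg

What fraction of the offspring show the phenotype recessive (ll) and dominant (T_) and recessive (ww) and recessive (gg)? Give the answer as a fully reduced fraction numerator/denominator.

llttwwGg gametes: ltwG×8, ltwg×8
LlTtWwGg gametes: LTWG×1, LTWg×1, LTwG×1, LTwg×1, LtWG×1, LtWg×1, LtwG×1, Ltwg×1, lTWG×1, lTWg×1, lTwG×1, lTwg×1, ltWG×1, ltWg×1, ltwG×1, ltwg×1
llttwwGg×LlTtWwGg grid (16·16=256): LlTtWwGG=8 LlTtWwGg=16 LlTtWwgg=8 LlTtwwGG=8 LlTtwwGg=16 LlTtwwgg=8 LlttWwGG=8 LlttWwGg=16 LlttWwgg=8 LlttwwGG=8 LlttwwGg=16 Llttwwgg=8 llTtWwGG=8 llTtWwGg=16 llTtWwgg=8 llTtwwGG=8 llTtwwGg=16 llTtwwgg=8 llttWwGG=8 llttWwGg=16 llttWwgg=8 llttwwGG=8 llttwwGg=16 llttwwgg=8
ll T_ ww gg hits 8/256; gcd=8; 8÷8/256÷8 = 1/32

P(ll T_ ww gg) = 1/32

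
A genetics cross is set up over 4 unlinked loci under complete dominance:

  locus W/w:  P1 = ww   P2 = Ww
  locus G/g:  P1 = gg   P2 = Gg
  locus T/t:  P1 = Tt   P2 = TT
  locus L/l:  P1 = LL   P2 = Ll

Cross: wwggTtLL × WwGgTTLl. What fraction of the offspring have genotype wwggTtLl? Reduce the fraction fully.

wwggTtLL gametes: wgTL×8, wgtL×8
WwGgTTLl gametes: WGTL×2, WGTl×2, WgTL×2, WgTl×2, wGTL×2, wGTl×2, wgTL×2, wgTl×2
wwggTtLL×WwGgTTLl grid (16·16=256): WwGgTTLL=16 WwGgTTLl=16 WwGgTtLL=16 WwGgTtLl=16 WwggTTLL=16 WwggTTLl=16 WwggTtLL=16 WwggTtLl=16 wwGgTTLL=16 wwGgTTLl=16 wwGgTtLL=16 wwGgTtLl=16 wwggTTLL=16 wwggTTLl=16 wwggTtLL=16 wwggTtLl=16
wwggTtLl hits 16/256; gcd=16; 16÷16/256÷16 = 1/16

P(wwggTtLl) = 1/16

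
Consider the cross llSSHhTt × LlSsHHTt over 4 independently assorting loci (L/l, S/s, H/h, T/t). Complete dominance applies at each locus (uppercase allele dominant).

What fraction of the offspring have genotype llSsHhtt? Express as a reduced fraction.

llSSHhTt gametes: lSHT×4, lSHt×4, lShT×4, lSht×4
LlSsHHTt gametes: LSHT×2, LSHt×2, LsHT×2, LsHt×2, lSHT×2, lSHt×2, lsHT×2, lsHt×2
llSSHhTt×LlSsHHTt grid (16·16=256): LlSSHHTT=8 LlSSHHTt=16 LlSSHHtt=8 LlSSHhTT=8 LlSSHhTt=16 LlSSHhtt=8 LlSsHHTT=8 LlSsHHTt=16 LlSsHHtt=8 LlSsHhTT=8 LlSsHhTt=16 LlSsHhtt=8 llSSHHTT=8 llSSHHTt=16 llSSHHtt=8 llSSHhTT=8 llSSHhTt=16 llSSHhtt=8 llSsHHTT=8 llSsHHTt=16 llSsHHtt=8 llSsHhTT=8 llSsHhTt=16 llSsHhtt=8
llSsHhtt hits 8/256; gcd=8; 8÷8/256÷8 = 1/32

P(llSsHhtt) = 1/32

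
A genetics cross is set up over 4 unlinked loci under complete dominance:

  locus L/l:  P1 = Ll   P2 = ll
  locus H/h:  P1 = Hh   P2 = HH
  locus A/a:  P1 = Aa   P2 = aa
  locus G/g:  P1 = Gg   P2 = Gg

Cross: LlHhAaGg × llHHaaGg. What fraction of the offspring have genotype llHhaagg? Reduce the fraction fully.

LlHhAaGg gametes: LHAG×1, LHAg×1, LHaG×1, LHag×1, LhAG×1, LhAg×1, LhaG×1, Lhag×1, lHAG×1, lHAg×1, lHaG×1, lHag×1, lhAG×1, lhAg×1, lhaG×1, lhag×1
llHHaaGg gametes: lHaG×8, lHag×8
LlHhAaGg×llHHaaGg grid (16·16=256): LlHHAaGG=8 LlHHAaGg=16 LlHHAagg=8 LlHHaaGG=8 LlHHaaGg=16 LlHHaagg=8 LlHhAaGG=8 LlHhAaGg=16 LlHhAagg=8 LlHhaaGG=8 LlHhaaGg=16 LlHhaagg=8 llHHAaGG=8 llHHAaGg=16 llHHAagg=8 llHHaaGG=8 llHHaaGg=16 llHHaagg=8 llHhAaGG=8 llHhAaGg=16 llHhAagg=8 llHhaaGG=8 llHhaaGg=16 llHhaagg=8
llHhaagg hits 8/256; gcd=8; 8÷8/256÷8 = 1/32

P(llHhaagg) = 1/32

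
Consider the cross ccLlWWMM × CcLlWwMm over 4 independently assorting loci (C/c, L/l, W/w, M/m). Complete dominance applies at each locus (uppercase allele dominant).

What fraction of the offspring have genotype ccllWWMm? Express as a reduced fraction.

ccLlWWMM gametes: cLWM×8, clWM×8
CcLlWwMm gametes: CLWM×1, CLWm×1, CLwM×1, CLwm×1, ClWM×1, ClWm×1, ClwM×1, Clwm×1, cLWM×1, cLWm×1, cLwM×1, cLwm×1, clWM×1, clWm×1, clwM×1, clwm×1
ccLlWWMM×CcLlWwMm grid (16·16=256): CcLLWWMM=8 CcLLWWMm=8 CcLLWwMM=8 CcLLWwMm=8 CcLlWWMM=16 CcLlWWMm=16 CcLlWwMM=16 CcLlWwMm=16 CcllWWMM=8 CcllWWMm=8 CcllWwMM=8 CcllWwMm=8 ccLLWWMM=8 ccLLWWMm=8 ccLLWwMM=8 ccLLWwMm=8 ccLlWWMM=16 ccLlWWMm=16 ccLlWwMM=16 ccLlWwMm=16 ccllWWMM=8 ccllWWMm=8 ccllWwMM=8 ccllWwMm=8
ccllWWMm hits 8/256; gcd=8; 8÷8/256÷8 = 1/32

P(ccllWWMm) = 1/32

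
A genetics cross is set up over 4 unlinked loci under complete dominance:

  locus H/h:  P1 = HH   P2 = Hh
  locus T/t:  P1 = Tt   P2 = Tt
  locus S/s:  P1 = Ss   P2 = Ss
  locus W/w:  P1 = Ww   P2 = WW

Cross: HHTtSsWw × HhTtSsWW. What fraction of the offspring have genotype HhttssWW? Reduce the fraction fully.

HHTtSsWw gametes: HTSW×2, HTSw×2, HTsW×2, HTsw×2, HtSW×2, HtSw×2, HtsW×2, Htsw×2
HhTtSsWW gametes: HTSW×2, HTsW×2, HtSW×2, HtsW×2, hTSW×2, hTsW×2, htSW×2, htsW×2
HHTtSsWw×HhTtSsWW grid (16·16=256): HHTTSSWW=4 HHTTSSWw=4 HHTTSsWW=8 HHTTSsWw=8 HHTTssWW=4 HHTTssWw=4 HHTtSSWW=8 HHTtSSWw=8 HHTtSsWW=16 HHTtSsWw=16 HHTtssWW=8 HHTtssWw=8 HHttSSWW=4 HHttSSWw=4 HHttSsWW=8 HHttSsWw=8 HHttssWW=4 HHttssWw=4 HhTTSSWW=4 HhTTSSWw=4 HhTTSsWW=8 HhTTSsWw=8 HhTTssWW=4 HhTTssWw=4 HhTtSSWW=8 HhTtSSWw=8 HhTtSsWW=16 HhTtSsWw=16 HhTtssWW=8 HhTtssWw=8 HhttSSWW=4 HhttSSWw=4 HhttSsWW=8 HhttSsWw=8 HhttssWW=4 HhttssWw=4
HhttssWW hits 4/256; gcd=4; 4÷4/256÷4 = 1/64

P(HhttssWW) = 1/64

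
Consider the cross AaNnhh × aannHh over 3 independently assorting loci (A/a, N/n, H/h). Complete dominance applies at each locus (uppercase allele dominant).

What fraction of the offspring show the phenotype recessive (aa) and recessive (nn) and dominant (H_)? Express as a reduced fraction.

P(aa nn H_) = 1/8

AaNnhh gametes: ANh×2, Anh×2, aNh×2, anh×2
aannHh gametes: anH×4, anh×4
AaNnhh×aannHh grid (8·8=64): AaNnHh=8 AaNnhh=8 AannHh=8 Aannhh=8 aaNnHh=8 aaNnhh=8 aannHh=8 aannhh=8
aa nn H_ hits 8/64; gcd=8; 8÷8/64÷8 = 1/8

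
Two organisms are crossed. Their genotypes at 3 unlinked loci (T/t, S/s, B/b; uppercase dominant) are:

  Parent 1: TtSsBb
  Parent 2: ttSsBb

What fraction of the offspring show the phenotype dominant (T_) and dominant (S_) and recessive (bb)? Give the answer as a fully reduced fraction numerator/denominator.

P(T_ S_ bb) = 3/32

TtSsBb gametes: TSB×1, TSb×1, TsB×1, Tsb×1, tSB×1, tSb×1, tsB×1, tsb×1
ttSsBb gametes: tSB×2, tSb×2, tsB×2, tsb×2
TtSsBb×ttSsBb grid (8·8=64): TtSSBB=2 TtSSBb=4 TtSSbb=2 TtSsBB=4 TtSsBb=8 TtSsbb=4 TtssBB=2 TtssBb=4 Ttssbb=2 ttSSBB=2 ttSSBb=4 ttSSbb=2 ttSsBB=4 ttSsBb=8 ttSsbb=4 ttssBB=2 ttssBb=4 ttssbb=2
T_ S_ bb hits 6/64; gcd=2; 6÷2/64÷2 = 3/32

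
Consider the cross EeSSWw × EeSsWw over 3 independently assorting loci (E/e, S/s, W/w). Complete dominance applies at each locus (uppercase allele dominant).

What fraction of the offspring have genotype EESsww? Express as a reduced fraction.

EeSSWw gametes: ESW×2, ESw×2, eSW×2, eSw×2
EeSsWw gametes: ESW×1, ESw×1, EsW×1, Esw×1, eSW×1, eSw×1, esW×1, esw×1
EeSSWw×EeSsWw grid (8·8=64): EESSWW=2 EESSWw=4 EESSww=2 EESsWW=2 EESsWw=4 EESsww=2 EeSSWW=4 EeSSWw=8 EeSSww=4 EeSsWW=4 EeSsWw=8 EeSsww=4 eeSSWW=2 eeSSWw=4 eeSSww=2 eeSsWW=2 eeSsWw=4 eeSsww=2
EESsww hits 2/64; gcd=2; 2÷2/64÷2 = 1/32

P(EESsww) = 1/32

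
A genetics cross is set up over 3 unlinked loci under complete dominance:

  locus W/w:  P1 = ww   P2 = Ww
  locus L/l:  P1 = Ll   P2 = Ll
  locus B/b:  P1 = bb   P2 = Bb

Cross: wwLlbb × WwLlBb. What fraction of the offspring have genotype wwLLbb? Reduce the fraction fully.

P(wwLLbb) = 1/16

wwLlbb gametes: wLb×4, wlb×4
WwLlBb gametes: WLB×1, WLb×1, WlB×1, Wlb×1, wLB×1, wLb×1, wlB×1, wlb×1
wwLlbb×WwLlBb grid (8·8=64): WwLLBb=4 WwLLbb=4 WwLlBb=8 WwLlbb=8 WwllBb=4 Wwllbb=4 wwLLBb=4 wwLLbb=4 wwLlBb=8 wwLlbb=8 wwllBb=4 wwllbb=4
wwLLbb hits 4/64; gcd=4; 4÷4/64÷4 = 1/16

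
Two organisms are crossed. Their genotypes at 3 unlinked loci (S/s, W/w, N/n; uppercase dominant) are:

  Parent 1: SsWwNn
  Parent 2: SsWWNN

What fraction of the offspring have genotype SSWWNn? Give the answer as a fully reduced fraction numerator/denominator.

P(SSWWNn) = 1/16

SsWwNn gametes: SWN×1, SWn×1, SwN×1, Swn×1, sWN×1, sWn×1, swN×1, swn×1
SsWWNN gametes: SWN×4, sWN×4
SsWwNn×SsWWNN grid (8·8=64): SSWWNN=4 SSWWNn=4 SSWwNN=4 SSWwNn=4 SsWWNN=8 SsWWNn=8 SsWwNN=8 SsWwNn=8 ssWWNN=4 ssWWNn=4 ssWwNN=4 ssWwNn=4
SSWWNn hits 4/64; gcd=4; 4÷4/64÷4 = 1/16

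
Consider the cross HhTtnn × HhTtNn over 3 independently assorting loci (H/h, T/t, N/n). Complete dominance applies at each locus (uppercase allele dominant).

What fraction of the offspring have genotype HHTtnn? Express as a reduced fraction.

HhTtnn gametes: HTn×2, Htn×2, hTn×2, htn×2
HhTtNn gametes: HTN×1, HTn×1, HtN×1, Htn×1, hTN×1, hTn×1, htN×1, htn×1
HhTtnn×HhTtNn grid (8·8=64): HHTTNn=2 HHTTnn=2 HHTtNn=4 HHTtnn=4 HHttNn=2 HHttnn=2 HhTTNn=4 HhTTnn=4 HhTtNn=8 HhTtnn=8 HhttNn=4 Hhttnn=4 hhTTNn=2 hhTTnn=2 hhTtNn=4 hhTtnn=4 hhttNn=2 hhttnn=2
HHTtnn hits 4/64; gcd=4; 4÷4/64÷4 = 1/16

P(HHTtnn) = 1/16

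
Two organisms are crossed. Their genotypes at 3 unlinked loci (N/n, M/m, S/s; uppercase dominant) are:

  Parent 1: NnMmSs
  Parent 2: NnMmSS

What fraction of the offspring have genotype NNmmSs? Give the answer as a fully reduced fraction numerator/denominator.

NnMmSs gametes: NMS×1, NMs×1, NmS×1, Nms×1, nMS×1, nMs×1, nmS×1, nms×1
NnMmSS gametes: NMS×2, NmS×2, nMS×2, nmS×2
NnMmSs×NnMmSS grid (8·8=64): NNMMSS=2 NNMMSs=2 NNMmSS=4 NNMmSs=4 NNmmSS=2 NNmmSs=2 NnMMSS=4 NnMMSs=4 NnMmSS=8 NnMmSs=8 NnmmSS=4 NnmmSs=4 nnMMSS=2 nnMMSs=2 nnMmSS=4 nnMmSs=4 nnmmSS=2 nnmmSs=2
NNmmSs hits 2/64; gcd=2; 2÷2/64÷2 = 1/32

P(NNmmSs) = 1/32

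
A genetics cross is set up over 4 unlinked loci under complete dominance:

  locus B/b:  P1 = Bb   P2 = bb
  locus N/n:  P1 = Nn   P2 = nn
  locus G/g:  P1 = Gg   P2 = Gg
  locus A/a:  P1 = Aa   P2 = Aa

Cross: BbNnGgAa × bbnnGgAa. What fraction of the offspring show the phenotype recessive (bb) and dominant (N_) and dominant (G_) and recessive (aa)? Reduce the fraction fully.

P(bb N_ G_ aa) = 3/64

BbNnGgAa gametes: BNGA×1, BNGa×1, BNgA×1, BNga×1, BnGA×1, BnGa×1, BngA×1, Bnga×1, bNGA×1, bNGa×1, bNgA×1, bNga×1, bnGA×1, bnGa×1, bngA×1, bnga×1
bbnnGgAa gametes: bnGA×4, bnGa×4, bngA×4, bnga×4
BbNnGgAa×bbnnGgAa grid (16·16=256): BbNnGGAA=4 BbNnGGAa=8 BbNnGGaa=4 BbNnGgAA=8 BbNnGgAa=16 BbNnGgaa=8 BbNnggAA=4 BbNnggAa=8 BbNnggaa=4 BbnnGGAA=4 BbnnGGAa=8 BbnnGGaa=4 BbnnGgAA=8 BbnnGgAa=16 BbnnGgaa=8 BbnnggAA=4 BbnnggAa=8 Bbnnggaa=4 bbNnGGAA=4 bbNnGGAa=8 bbNnGGaa=4 bbNnGgAA=8 bbNnGgAa=16 bbNnGgaa=8 bbNnggAA=4 bbNnggAa=8 bbNnggaa=4 bbnnGGAA=4 bbnnGGAa=8 bbnnGGaa=4 bbnnGgAA=8 bbnnGgAa=16 bbnnGgaa=8 bbnnggAA=4 bbnnggAa=8 bbnnggaa=4
bb N_ G_ aa hits 12/256; gcd=4; 12÷4/256÷4 = 3/64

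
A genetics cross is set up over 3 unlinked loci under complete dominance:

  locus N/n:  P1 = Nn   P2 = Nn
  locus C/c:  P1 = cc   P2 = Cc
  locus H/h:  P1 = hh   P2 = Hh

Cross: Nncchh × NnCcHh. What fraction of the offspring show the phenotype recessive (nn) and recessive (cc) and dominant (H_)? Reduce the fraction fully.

P(nn cc H_) = 1/16

Nncchh gametes: Nch×4, nch×4
NnCcHh gametes: NCH×1, NCh×1, NcH×1, Nch×1, nCH×1, nCh×1, ncH×1, nch×1
Nncchh×NnCcHh grid (8·8=64): NNCcHh=4 NNCchh=4 NNccHh=4 NNcchh=4 NnCcHh=8 NnCchh=8 NnccHh=8 Nncchh=8 nnCcHh=4 nnCchh=4 nnccHh=4 nncchh=4
nn cc H_ hits 4/64; gcd=4; 4÷4/64÷4 = 1/16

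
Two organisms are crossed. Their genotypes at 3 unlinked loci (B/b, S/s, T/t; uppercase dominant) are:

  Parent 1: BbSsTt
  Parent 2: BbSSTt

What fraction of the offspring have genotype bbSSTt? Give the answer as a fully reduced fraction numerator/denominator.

BbSsTt gametes: BST×1, BSt×1, BsT×1, Bst×1, bST×1, bSt×1, bsT×1, bst×1
BbSSTt gametes: BST×2, BSt×2, bST×2, bSt×2
BbSsTt×BbSSTt grid (8·8=64): BBSSTT=2 BBSSTt=4 BBSStt=2 BBSsTT=2 BBSsTt=4 BBSstt=2 BbSSTT=4 BbSSTt=8 BbSStt=4 BbSsTT=4 BbSsTt=8 BbSstt=4 bbSSTT=2 bbSSTt=4 bbSStt=2 bbSsTT=2 bbSsTt=4 bbSstt=2
bbSSTt hits 4/64; gcd=4; 4÷4/64÷4 = 1/16

P(bbSSTt) = 1/16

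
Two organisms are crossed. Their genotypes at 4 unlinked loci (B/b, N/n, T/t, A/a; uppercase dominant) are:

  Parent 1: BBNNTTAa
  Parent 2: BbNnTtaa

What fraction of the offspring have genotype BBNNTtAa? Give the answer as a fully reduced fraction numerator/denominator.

BBNNTTAa gametes: BNTA×8, BNTa×8
BbNnTtaa gametes: BNTa×2, BNta×2, BnTa×2, Bnta×2, bNTa×2, bNta×2, bnTa×2, bnta×2
BBNNTTAa×BbNnTtaa grid (16·16=256): BBNNTTAa=16 BBNNTTaa=16 BBNNTtAa=16 BBNNTtaa=16 BBNnTTAa=16 BBNnTTaa=16 BBNnTtAa=16 BBNnTtaa=16 BbNNTTAa=16 BbNNTTaa=16 BbNNTtAa=16 BbNNTtaa=16 BbNnTTAa=16 BbNnTTaa=16 BbNnTtAa=16 BbNnTtaa=16
BBNNTtAa hits 16/256; gcd=16; 16÷16/256÷16 = 1/16

P(BBNNTtAa) = 1/16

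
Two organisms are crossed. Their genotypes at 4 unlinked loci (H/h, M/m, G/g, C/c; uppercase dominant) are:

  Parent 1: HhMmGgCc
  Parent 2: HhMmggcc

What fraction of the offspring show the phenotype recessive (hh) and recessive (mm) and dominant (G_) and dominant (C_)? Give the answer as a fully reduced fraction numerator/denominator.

P(hh mm G_ C_) = 1/64

HhMmGgCc gametes: HMGC×1, HMGc×1, HMgC×1, HMgc×1, HmGC×1, HmGc×1, HmgC×1, Hmgc×1, hMGC×1, hMGc×1, hMgC×1, hMgc×1, hmGC×1, hmGc×1, hmgC×1, hmgc×1
HhMmggcc gametes: HMgc×4, Hmgc×4, hMgc×4, hmgc×4
HhMmGgCc×HhMmggcc grid (16·16=256): HHMMGgCc=4 HHMMGgcc=4 HHMMggCc=4 HHMMggcc=4 HHMmGgCc=8 HHMmGgcc=8 HHMmggCc=8 HHMmggcc=8 HHmmGgCc=4 HHmmGgcc=4 HHmmggCc=4 HHmmggcc=4 HhMMGgCc=8 HhMMGgcc=8 HhMMggCc=8 HhMMggcc=8 HhMmGgCc=16 HhMmGgcc=16 HhMmggCc=16 HhMmggcc=16 HhmmGgCc=8 HhmmGgcc=8 HhmmggCc=8 Hhmmggcc=8 hhMMGgCc=4 hhMMGgcc=4 hhMMggCc=4 hhMMggcc=4 hhMmGgCc=8 hhMmGgcc=8 hhMmggCc=8 hhMmggcc=8 hhmmGgCc=4 hhmmGgcc=4 hhmmggCc=4 hhmmggcc=4
hh mm G_ C_ hits 4/256; gcd=4; 4÷4/256÷4 = 1/64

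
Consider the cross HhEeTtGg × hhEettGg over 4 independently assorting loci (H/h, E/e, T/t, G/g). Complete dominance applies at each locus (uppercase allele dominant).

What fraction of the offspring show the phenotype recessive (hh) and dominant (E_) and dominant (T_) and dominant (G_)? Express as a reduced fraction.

HhEeTtGg gametes: HETG×1, HETg×1, HEtG×1, HEtg×1, HeTG×1, HeTg×1, HetG×1, Hetg×1, hETG×1, hETg×1, hEtG×1, hEtg×1, heTG×1, heTg×1, hetG×1, hetg×1
hhEettGg gametes: hEtG×4, hEtg×4, hetG×4, hetg×4
HhEeTtGg×hhEettGg grid (16·16=256): HhEETtGG=4 HhEETtGg=8 HhEETtgg=4 HhEEttGG=4 HhEEttGg=8 HhEEttgg=4 HhEeTtGG=8 HhEeTtGg=16 HhEeTtgg=8 HhEettGG=8 HhEettGg=16 HhEettgg=8 HheeTtGG=4 HheeTtGg=8 HheeTtgg=4 HheettGG=4 HheettGg=8 Hheettgg=4 hhEETtGG=4 hhEETtGg=8 hhEETtgg=4 hhEEttGG=4 hhEEttGg=8 hhEEttgg=4 hhEeTtGG=8 hhEeTtGg=16 hhEeTtgg=8 hhEettGG=8 hhEettGg=16 hhEettgg=8 hheeTtGG=4 hheeTtGg=8 hheeTtgg=4 hheettGG=4 hheettGg=8 hheettgg=4
hh E_ T_ G_ hits 36/256; gcd=4; 36÷4/256÷4 = 9/64

P(hh E_ T_ G_) = 9/64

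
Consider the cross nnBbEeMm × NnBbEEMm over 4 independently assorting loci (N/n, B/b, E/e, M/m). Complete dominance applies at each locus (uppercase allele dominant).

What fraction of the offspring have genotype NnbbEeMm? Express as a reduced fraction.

P(NnbbEeMm) = 1/32

nnBbEeMm gametes: nBEM×2, nBEm×2, nBeM×2, nBem×2, nbEM×2, nbEm×2, nbeM×2, nbem×2
NnBbEEMm gametes: NBEM×2, NBEm×2, NbEM×2, NbEm×2, nBEM×2, nBEm×2, nbEM×2, nbEm×2
nnBbEeMm×NnBbEEMm grid (16·16=256): NnBBEEMM=4 NnBBEEMm=8 NnBBEEmm=4 NnBBEeMM=4 NnBBEeMm=8 NnBBEemm=4 NnBbEEMM=8 NnBbEEMm=16 NnBbEEmm=8 NnBbEeMM=8 NnBbEeMm=16 NnBbEemm=8 NnbbEEMM=4 NnbbEEMm=8 NnbbEEmm=4 NnbbEeMM=4 NnbbEeMm=8 NnbbEemm=4 nnBBEEMM=4 nnBBEEMm=8 nnBBEEmm=4 nnBBEeMM=4 nnBBEeMm=8 nnBBEemm=4 nnBbEEMM=8 nnBbEEMm=16 nnBbEEmm=8 nnBbEeMM=8 nnBbEeMm=16 nnBbEemm=8 nnbbEEMM=4 nnbbEEMm=8 nnbbEEmm=4 nnbbEeMM=4 nnbbEeMm=8 nnbbEemm=4
NnbbEeMm hits 8/256; gcd=8; 8÷8/256÷8 = 1/32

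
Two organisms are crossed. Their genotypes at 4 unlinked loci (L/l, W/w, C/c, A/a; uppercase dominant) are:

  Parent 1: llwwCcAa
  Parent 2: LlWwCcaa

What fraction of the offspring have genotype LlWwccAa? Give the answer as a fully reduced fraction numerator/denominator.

P(LlWwccAa) = 1/32

llwwCcAa gametes: lwCA×4, lwCa×4, lwcA×4, lwca×4
LlWwCcaa gametes: LWCa×2, LWca×2, LwCa×2, Lwca×2, lWCa×2, lWca×2, lwCa×2, lwca×2
llwwCcAa×LlWwCcaa grid (16·16=256): LlWwCCAa=8 LlWwCCaa=8 LlWwCcAa=16 LlWwCcaa=16 LlWwccAa=8 LlWwccaa=8 LlwwCCAa=8 LlwwCCaa=8 LlwwCcAa=16 LlwwCcaa=16 LlwwccAa=8 Llwwccaa=8 llWwCCAa=8 llWwCCaa=8 llWwCcAa=16 llWwCcaa=16 llWwccAa=8 llWwccaa=8 llwwCCAa=8 llwwCCaa=8 llwwCcAa=16 llwwCcaa=16 llwwccAa=8 llwwccaa=8
LlWwccAa hits 8/256; gcd=8; 8÷8/256÷8 = 1/32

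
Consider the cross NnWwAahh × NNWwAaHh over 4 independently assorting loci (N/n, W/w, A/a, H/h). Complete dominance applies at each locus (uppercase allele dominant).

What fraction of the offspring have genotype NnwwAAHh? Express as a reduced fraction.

P(NnwwAAHh) = 1/64

NnWwAahh gametes: NWAh×2, NWah×2, NwAh×2, Nwah×2, nWAh×2, nWah×2, nwAh×2, nwah×2
NNWwAaHh gametes: NWAH×2, NWAh×2, NWaH×2, NWah×2, NwAH×2, NwAh×2, NwaH×2, Nwah×2
NnWwAahh×NNWwAaHh grid (16·16=256): NNWWAAHh=4 NNWWAAhh=4 NNWWAaHh=8 NNWWAahh=8 NNWWaaHh=4 NNWWaahh=4 NNWwAAHh=8 NNWwAAhh=8 NNWwAaHh=16 NNWwAahh=16 NNWwaaHh=8 NNWwaahh=8 NNwwAAHh=4 NNwwAAhh=4 NNwwAaHh=8 NNwwAahh=8 NNwwaaHh=4 NNwwaahh=4 NnWWAAHh=4 NnWWAAhh=4 NnWWAaHh=8 NnWWAahh=8 NnWWaaHh=4 NnWWaahh=4 NnWwAAHh=8 NnWwAAhh=8 NnWwAaHh=16 NnWwAahh=16 NnWwaaHh=8 NnWwaahh=8 NnwwAAHh=4 NnwwAAhh=4 NnwwAaHh=8 NnwwAahh=8 NnwwaaHh=4 Nnwwaahh=4
NnwwAAHh hits 4/256; gcd=4; 4÷4/256÷4 = 1/64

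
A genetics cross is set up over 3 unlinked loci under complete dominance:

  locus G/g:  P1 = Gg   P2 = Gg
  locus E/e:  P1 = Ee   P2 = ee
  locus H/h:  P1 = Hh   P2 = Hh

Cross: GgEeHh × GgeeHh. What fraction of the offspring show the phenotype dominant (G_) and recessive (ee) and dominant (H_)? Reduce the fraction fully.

P(G_ ee H_) = 9/32

GgEeHh gametes: GEH×1, GEh×1, GeH×1, Geh×1, gEH×1, gEh×1, geH×1, geh×1
GgeeHh gametes: GeH×2, Geh×2, geH×2, geh×2
GgEeHh×GgeeHh grid (8·8=64): GGEeHH=2 GGEeHh=4 GGEehh=2 GGeeHH=2 GGeeHh=4 GGeehh=2 GgEeHH=4 GgEeHh=8 GgEehh=4 GgeeHH=4 GgeeHh=8 Ggeehh=4 ggEeHH=2 ggEeHh=4 ggEehh=2 ggeeHH=2 ggeeHh=4 ggeehh=2
G_ ee H_ hits 18/64; gcd=2; 18÷2/64÷2 = 9/32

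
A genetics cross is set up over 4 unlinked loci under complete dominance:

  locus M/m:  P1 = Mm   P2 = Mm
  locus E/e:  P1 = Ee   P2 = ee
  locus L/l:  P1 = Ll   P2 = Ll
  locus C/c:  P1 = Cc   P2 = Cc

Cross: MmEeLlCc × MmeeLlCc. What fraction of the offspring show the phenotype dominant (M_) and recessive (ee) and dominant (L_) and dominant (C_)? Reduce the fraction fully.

P(M_ ee L_ C_) = 27/128

MmEeLlCc gametes: MELC×1, MELc×1, MElC×1, MElc×1, MeLC×1, MeLc×1, MelC×1, Melc×1, mELC×1, mELc×1, mElC×1, mElc×1, meLC×1, meLc×1, melC×1, melc×1
MmeeLlCc gametes: MeLC×2, MeLc×2, MelC×2, Melc×2, meLC×2, meLc×2, melC×2, melc×2
MmEeLlCc×MmeeLlCc grid (16·16=256): MMEeLLCC=2 MMEeLLCc=4 MMEeLLcc=2 MMEeLlCC=4 MMEeLlCc=8 MMEeLlcc=4 MMEellCC=2 MMEellCc=4 MMEellcc=2 MMeeLLCC=2 MMeeLLCc=4 MMeeLLcc=2 MMeeLlCC=4 MMeeLlCc=8 MMeeLlcc=4 MMeellCC=2 MMeellCc=4 MMeellcc=2 MmEeLLCC=4 MmEeLLCc=8 MmEeLLcc=4 MmEeLlCC=8 MmEeLlCc=16 MmEeLlcc=8 MmEellCC=4 MmEellCc=8 MmEellcc=4 MmeeLLCC=4 MmeeLLCc=8 MmeeLLcc=4 MmeeLlCC=8 MmeeLlCc=16 MmeeLlcc=8 MmeellCC=4 MmeellCc=8 Mmeellcc=4 mmEeLLCC=2 mmEeLLCc=4 mmEeLLcc=2 mmEeLlCC=4 mmEeLlCc=8 mmEeLlcc=4 mmEellCC=2 mmEellCc=4 mmEellcc=2 mmeeLLCC=2 mmeeLLCc=4 mmeeLLcc=2 mmeeLlCC=4 mmeeLlCc=8 mmeeLlcc=4 mmeellCC=2 mmeellCc=4 mmeellcc=2
M_ ee L_ C_ hits 54/256; gcd=2; 54÷2/256÷2 = 27/128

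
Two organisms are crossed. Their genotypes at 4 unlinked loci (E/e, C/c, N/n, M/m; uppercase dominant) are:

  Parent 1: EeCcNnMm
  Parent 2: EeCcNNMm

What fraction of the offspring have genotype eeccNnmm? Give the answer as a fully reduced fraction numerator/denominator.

EeCcNnMm gametes: ECNM×1, ECNm×1, ECnM×1, ECnm×1, EcNM×1, EcNm×1, EcnM×1, Ecnm×1, eCNM×1, eCNm×1, eCnM×1, eCnm×1, ecNM×1, ecNm×1, ecnM×1, ecnm×1
EeCcNNMm gametes: ECNM×2, ECNm×2, EcNM×2, EcNm×2, eCNM×2, eCNm×2, ecNM×2, ecNm×2
EeCcNnMm×EeCcNNMm grid (16·16=256): EECCNNMM=2 EECCNNMm=4 EECCNNmm=2 EECCNnMM=2 EECCNnMm=4 EECCNnmm=2 EECcNNMM=4 EECcNNMm=8 EECcNNmm=4 EECcNnMM=4 EECcNnMm=8 EECcNnmm=4 EEccNNMM=2 EEccNNMm=4 EEccNNmm=2 EEccNnMM=2 EEccNnMm=4 EEccNnmm=2 EeCCNNMM=4 EeCCNNMm=8 EeCCNNmm=4 EeCCNnMM=4 EeCCNnMm=8 EeCCNnmm=4 EeCcNNMM=8 EeCcNNMm=16 EeCcNNmm=8 EeCcNnMM=8 EeCcNnMm=16 EeCcNnmm=8 EeccNNMM=4 EeccNNMm=8 EeccNNmm=4 EeccNnMM=4 EeccNnMm=8 EeccNnmm=4 eeCCNNMM=2 eeCCNNMm=4 eeCCNNmm=2 eeCCNnMM=2 eeCCNnMm=4 eeCCNnmm=2 eeCcNNMM=4 eeCcNNMm=8 eeCcNNmm=4 eeCcNnMM=4 eeCcNnMm=8 eeCcNnmm=4 eeccNNMM=2 eeccNNMm=4 eeccNNmm=2 eeccNnMM=2 eeccNnMm=4 eeccNnmm=2
eeccNnmm hits 2/256; gcd=2; 2÷2/256÷2 = 1/128

P(eeccNnmm) = 1/128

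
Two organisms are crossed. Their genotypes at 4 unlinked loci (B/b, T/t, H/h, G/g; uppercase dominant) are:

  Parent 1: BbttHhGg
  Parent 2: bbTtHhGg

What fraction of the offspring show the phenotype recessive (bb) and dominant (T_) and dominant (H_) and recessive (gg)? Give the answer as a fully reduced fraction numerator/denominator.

BbttHhGg gametes: BtHG×2, BtHg×2, BthG×2, Bthg×2, btHG×2, btHg×2, bthG×2, bthg×2
bbTtHhGg gametes: bTHG×2, bTHg×2, bThG×2, bThg×2, btHG×2, btHg×2, bthG×2, bthg×2
BbttHhGg×bbTtHhGg grid (16·16=256): BbTtHHGG=4 BbTtHHGg=8 BbTtHHgg=4 BbTtHhGG=8 BbTtHhGg=16 BbTtHhgg=8 BbTthhGG=4 BbTthhGg=8 BbTthhgg=4 BbttHHGG=4 BbttHHGg=8 BbttHHgg=4 BbttHhGG=8 BbttHhGg=16 BbttHhgg=8 BbtthhGG=4 BbtthhGg=8 Bbtthhgg=4 bbTtHHGG=4 bbTtHHGg=8 bbTtHHgg=4 bbTtHhGG=8 bbTtHhGg=16 bbTtHhgg=8 bbTthhGG=4 bbTthhGg=8 bbTthhgg=4 bbttHHGG=4 bbttHHGg=8 bbttHHgg=4 bbttHhGG=8 bbttHhGg=16 bbttHhgg=8 bbtthhGG=4 bbtthhGg=8 bbtthhgg=4
bb T_ H_ gg hits 12/256; gcd=4; 12÷4/256÷4 = 3/64

P(bb T_ H_ gg) = 3/64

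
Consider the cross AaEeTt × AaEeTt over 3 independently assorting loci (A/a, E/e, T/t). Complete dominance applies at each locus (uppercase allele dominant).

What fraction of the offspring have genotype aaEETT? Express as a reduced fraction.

AaEeTt gametes: AET×1, AEt×1, AeT×1, Aet×1, aET×1, aEt×1, aeT×1, aet×1
AaEeTt gametes: AET×1, AEt×1, AeT×1, Aet×1, aET×1, aEt×1, aeT×1, aet×1
AaEeTt×AaEeTt grid (8·8=64): AAEETT=1 AAEETt=2 AAEEtt=1 AAEeTT=2 AAEeTt=4 AAEett=2 AAeeTT=1 AAeeTt=2 AAeett=1 AaEETT=2 AaEETt=4 AaEEtt=2 AaEeTT=4 AaEeTt=8 AaEett=4 AaeeTT=2 AaeeTt=4 Aaeett=2 aaEETT=1 aaEETt=2 aaEEtt=1 aaEeTT=2 aaEeTt=4 aaEett=2 aaeeTT=1 aaeeTt=2 aaeett=1
aaEETT hits 1/64; gcd=1; 1÷1/64÷1 = 1/64

P(aaEETT) = 1/64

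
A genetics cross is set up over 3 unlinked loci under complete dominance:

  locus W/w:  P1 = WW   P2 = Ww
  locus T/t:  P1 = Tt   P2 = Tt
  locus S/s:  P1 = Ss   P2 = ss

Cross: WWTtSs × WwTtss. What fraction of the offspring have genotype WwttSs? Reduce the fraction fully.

P(WwttSs) = 1/16

WWTtSs gametes: WTS×2, WTs×2, WtS×2, Wts×2
WwTtss gametes: WTs×2, Wts×2, wTs×2, wts×2
WWTtSs×WwTtss grid (8·8=64): WWTTSs=4 WWTTss=4 WWTtSs=8 WWTtss=8 WWttSs=4 WWttss=4 WwTTSs=4 WwTTss=4 WwTtSs=8 WwTtss=8 WwttSs=4 Wwttss=4
WwttSs hits 4/64; gcd=4; 4÷4/64÷4 = 1/16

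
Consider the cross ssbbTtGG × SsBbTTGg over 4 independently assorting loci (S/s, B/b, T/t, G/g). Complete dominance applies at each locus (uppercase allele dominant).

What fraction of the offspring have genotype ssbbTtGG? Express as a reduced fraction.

P(ssbbTtGG) = 1/16

ssbbTtGG gametes: sbTG×8, sbtG×8
SsBbTTGg gametes: SBTG×2, SBTg×2, SbTG×2, SbTg×2, sBTG×2, sBTg×2, sbTG×2, sbTg×2
ssbbTtGG×SsBbTTGg grid (16·16=256): SsBbTTGG=16 SsBbTTGg=16 SsBbTtGG=16 SsBbTtGg=16 SsbbTTGG=16 SsbbTTGg=16 SsbbTtGG=16 SsbbTtGg=16 ssBbTTGG=16 ssBbTTGg=16 ssBbTtGG=16 ssBbTtGg=16 ssbbTTGG=16 ssbbTTGg=16 ssbbTtGG=16 ssbbTtGg=16
ssbbTtGG hits 16/256; gcd=16; 16÷16/256÷16 = 1/16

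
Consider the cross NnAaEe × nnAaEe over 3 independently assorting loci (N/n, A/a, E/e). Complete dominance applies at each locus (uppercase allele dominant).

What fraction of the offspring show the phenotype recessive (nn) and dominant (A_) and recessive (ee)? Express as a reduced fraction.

NnAaEe gametes: NAE×1, NAe×1, NaE×1, Nae×1, nAE×1, nAe×1, naE×1, nae×1
nnAaEe gametes: nAE×2, nAe×2, naE×2, nae×2
NnAaEe×nnAaEe grid (8·8=64): NnAAEE=2 NnAAEe=4 NnAAee=2 NnAaEE=4 NnAaEe=8 NnAaee=4 NnaaEE=2 NnaaEe=4 Nnaaee=2 nnAAEE=2 nnAAEe=4 nnAAee=2 nnAaEE=4 nnAaEe=8 nnAaee=4 nnaaEE=2 nnaaEe=4 nnaaee=2
nn A_ ee hits 6/64; gcd=2; 6÷2/64÷2 = 3/32

P(nn A_ ee) = 3/32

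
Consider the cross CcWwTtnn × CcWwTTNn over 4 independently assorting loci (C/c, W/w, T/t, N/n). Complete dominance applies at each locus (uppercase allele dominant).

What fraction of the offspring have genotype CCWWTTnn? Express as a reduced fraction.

CcWwTtnn gametes: CWTn×2, CWtn×2, CwTn×2, Cwtn×2, cWTn×2, cWtn×2, cwTn×2, cwtn×2
CcWwTTNn gametes: CWTN×2, CWTn×2, CwTN×2, CwTn×2, cWTN×2, cWTn×2, cwTN×2, cwTn×2
CcWwTtnn×CcWwTTNn grid (16·16=256): CCWWTTNn=4 CCWWTTnn=4 CCWWTtNn=4 CCWWTtnn=4 CCWwTTNn=8 CCWwTTnn=8 CCWwTtNn=8 CCWwTtnn=8 CCwwTTNn=4 CCwwTTnn=4 CCwwTtNn=4 CCwwTtnn=4 CcWWTTNn=8 CcWWTTnn=8 CcWWTtNn=8 CcWWTtnn=8 CcWwTTNn=16 CcWwTTnn=16 CcWwTtNn=16 CcWwTtnn=16 CcwwTTNn=8 CcwwTTnn=8 CcwwTtNn=8 CcwwTtnn=8 ccWWTTNn=4 ccWWTTnn=4 ccWWTtNn=4 ccWWTtnn=4 ccWwTTNn=8 ccWwTTnn=8 ccWwTtNn=8 ccWwTtnn=8 ccwwTTNn=4 ccwwTTnn=4 ccwwTtNn=4 ccwwTtnn=4
CCWWTTnn hits 4/256; gcd=4; 4÷4/256÷4 = 1/64

P(CCWWTTnn) = 1/64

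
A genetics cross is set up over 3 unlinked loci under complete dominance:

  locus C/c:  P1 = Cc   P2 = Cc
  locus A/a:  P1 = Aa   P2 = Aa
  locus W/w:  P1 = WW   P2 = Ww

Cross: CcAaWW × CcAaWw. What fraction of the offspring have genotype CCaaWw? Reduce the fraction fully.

CcAaWW gametes: CAW×2, CaW×2, cAW×2, caW×2
CcAaWw gametes: CAW×1, CAw×1, CaW×1, Caw×1, cAW×1, cAw×1, caW×1, caw×1
CcAaWW×CcAaWw grid (8·8=64): CCAAWW=2 CCAAWw=2 CCAaWW=4 CCAaWw=4 CCaaWW=2 CCaaWw=2 CcAAWW=4 CcAAWw=4 CcAaWW=8 CcAaWw=8 CcaaWW=4 CcaaWw=4 ccAAWW=2 ccAAWw=2 ccAaWW=4 ccAaWw=4 ccaaWW=2 ccaaWw=2
CCaaWw hits 2/64; gcd=2; 2÷2/64÷2 = 1/32

P(CCaaWw) = 1/32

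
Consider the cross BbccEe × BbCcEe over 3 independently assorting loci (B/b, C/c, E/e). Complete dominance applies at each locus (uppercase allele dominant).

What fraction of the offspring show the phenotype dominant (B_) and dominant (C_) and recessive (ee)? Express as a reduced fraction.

BbccEe gametes: BcE×2, Bce×2, bcE×2, bce×2
BbCcEe gametes: BCE×1, BCe×1, BcE×1, Bce×1, bCE×1, bCe×1, bcE×1, bce×1
BbccEe×BbCcEe grid (8·8=64): BBCcEE=2 BBCcEe=4 BBCcee=2 BBccEE=2 BBccEe=4 BBccee=2 BbCcEE=4 BbCcEe=8 BbCcee=4 BbccEE=4 BbccEe=8 Bbccee=4 bbCcEE=2 bbCcEe=4 bbCcee=2 bbccEE=2 bbccEe=4 bbccee=2
B_ C_ ee hits 6/64; gcd=2; 6÷2/64÷2 = 3/32

P(B_ C_ ee) = 3/32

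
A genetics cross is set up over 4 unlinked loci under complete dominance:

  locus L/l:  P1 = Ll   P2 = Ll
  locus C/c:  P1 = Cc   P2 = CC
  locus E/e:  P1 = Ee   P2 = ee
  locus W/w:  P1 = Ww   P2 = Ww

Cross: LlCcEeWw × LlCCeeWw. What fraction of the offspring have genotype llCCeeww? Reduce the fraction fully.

P(llCCeeww) = 1/64

LlCcEeWw gametes: LCEW×1, LCEw×1, LCeW×1, LCew×1, LcEW×1, LcEw×1, LceW×1, Lcew×1, lCEW×1, lCEw×1, lCeW×1, lCew×1, lcEW×1, lcEw×1, lceW×1, lcew×1
LlCCeeWw gametes: LCeW×4, LCew×4, lCeW×4, lCew×4
LlCcEeWw×LlCCeeWw grid (16·16=256): LLCCEeWW=4 LLCCEeWw=8 LLCCEeww=4 LLCCeeWW=4 LLCCeeWw=8 LLCCeeww=4 LLCcEeWW=4 LLCcEeWw=8 LLCcEeww=4 LLCceeWW=4 LLCceeWw=8 LLCceeww=4 LlCCEeWW=8 LlCCEeWw=16 LlCCEeww=8 LlCCeeWW=8 LlCCeeWw=16 LlCCeeww=8 LlCcEeWW=8 LlCcEeWw=16 LlCcEeww=8 LlCceeWW=8 LlCceeWw=16 LlCceeww=8 llCCEeWW=4 llCCEeWw=8 llCCEeww=4 llCCeeWW=4 llCCeeWw=8 llCCeeww=4 llCcEeWW=4 llCcEeWw=8 llCcEeww=4 llCceeWW=4 llCceeWw=8 llCceeww=4
llCCeeww hits 4/256; gcd=4; 4÷4/256÷4 = 1/64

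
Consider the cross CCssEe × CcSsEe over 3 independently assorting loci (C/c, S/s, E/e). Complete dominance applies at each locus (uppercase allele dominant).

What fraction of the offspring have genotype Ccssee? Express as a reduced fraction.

CCssEe gametes: CsE×4, Cse×4
CcSsEe gametes: CSE×1, CSe×1, CsE×1, Cse×1, cSE×1, cSe×1, csE×1, cse×1
CCssEe×CcSsEe grid (8·8=64): CCSsEE=4 CCSsEe=8 CCSsee=4 CCssEE=4 CCssEe=8 CCssee=4 CcSsEE=4 CcSsEe=8 CcSsee=4 CcssEE=4 CcssEe=8 Ccssee=4
Ccssee hits 4/64; gcd=4; 4÷4/64÷4 = 1/16

P(Ccssee) = 1/16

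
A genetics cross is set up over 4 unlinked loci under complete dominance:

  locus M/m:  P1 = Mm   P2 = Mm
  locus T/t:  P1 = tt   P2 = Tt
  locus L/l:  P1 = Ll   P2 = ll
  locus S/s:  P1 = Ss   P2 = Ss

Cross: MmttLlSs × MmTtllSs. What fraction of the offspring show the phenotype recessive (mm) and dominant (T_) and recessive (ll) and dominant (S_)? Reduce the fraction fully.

P(mm T_ ll S_) = 3/64

MmttLlSs gametes: MtLS×2, MtLs×2, MtlS×2, Mtls×2, mtLS×2, mtLs×2, mtlS×2, mtls×2
MmTtllSs gametes: MTlS×2, MTls×2, MtlS×2, Mtls×2, mTlS×2, mTls×2, mtlS×2, mtls×2
MmttLlSs×MmTtllSs grid (16·16=256): MMTtLlSS=4 MMTtLlSs=8 MMTtLlss=4 MMTtllSS=4 MMTtllSs=8 MMTtllss=4 MMttLlSS=4 MMttLlSs=8 MMttLlss=4 MMttllSS=4 MMttllSs=8 MMttllss=4 MmTtLlSS=8 MmTtLlSs=16 MmTtLlss=8 MmTtllSS=8 MmTtllSs=16 MmTtllss=8 MmttLlSS=8 MmttLlSs=16 MmttLlss=8 MmttllSS=8 MmttllSs=16 Mmttllss=8 mmTtLlSS=4 mmTtLlSs=8 mmTtLlss=4 mmTtllSS=4 mmTtllSs=8 mmTtllss=4 mmttLlSS=4 mmttLlSs=8 mmttLlss=4 mmttllSS=4 mmttllSs=8 mmttllss=4
mm T_ ll S_ hits 12/256; gcd=4; 12÷4/256÷4 = 3/64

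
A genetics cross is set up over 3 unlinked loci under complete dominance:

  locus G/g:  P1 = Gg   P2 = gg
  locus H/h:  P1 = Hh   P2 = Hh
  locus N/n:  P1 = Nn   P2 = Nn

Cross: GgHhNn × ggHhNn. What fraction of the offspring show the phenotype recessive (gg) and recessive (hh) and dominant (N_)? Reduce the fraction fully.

P(gg hh N_) = 3/32

GgHhNn gametes: GHN×1, GHn×1, GhN×1, Ghn×1, gHN×1, gHn×1, ghN×1, ghn×1
ggHhNn gametes: gHN×2, gHn×2, ghN×2, ghn×2
GgHhNn×ggHhNn grid (8·8=64): GgHHNN=2 GgHHNn=4 GgHHnn=2 GgHhNN=4 GgHhNn=8 GgHhnn=4 GghhNN=2 GghhNn=4 Gghhnn=2 ggHHNN=2 ggHHNn=4 ggHHnn=2 ggHhNN=4 ggHhNn=8 ggHhnn=4 gghhNN=2 gghhNn=4 gghhnn=2
gg hh N_ hits 6/64; gcd=2; 6÷2/64÷2 = 3/32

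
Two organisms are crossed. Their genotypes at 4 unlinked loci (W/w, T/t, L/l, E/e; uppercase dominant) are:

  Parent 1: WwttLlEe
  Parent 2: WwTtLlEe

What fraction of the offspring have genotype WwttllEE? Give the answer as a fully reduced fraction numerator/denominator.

WwttLlEe gametes: WtLE×2, WtLe×2, WtlE×2, Wtle×2, wtLE×2, wtLe×2, wtlE×2, wtle×2
WwTtLlEe gametes: WTLE×1, WTLe×1, WTlE×1, WTle×1, WtLE×1, WtLe×1, WtlE×1, Wtle×1, wTLE×1, wTLe×1, wTlE×1, wTle×1, wtLE×1, wtLe×1, wtlE×1, wtle×1
WwttLlEe×WwTtLlEe grid (16·16=256): WWTtLLEE=2 WWTtLLEe=4 WWTtLLee=2 WWTtLlEE=4 WWTtLlEe=8 WWTtLlee=4 WWTtllEE=2 WWTtllEe=4 WWTtllee=2 WWttLLEE=2 WWttLLEe=4 WWttLLee=2 WWttLlEE=4 WWttLlEe=8 WWttLlee=4 WWttllEE=2 WWttllEe=4 WWttllee=2 WwTtLLEE=4 WwTtLLEe=8 WwTtLLee=4 WwTtLlEE=8 WwTtLlEe=16 WwTtLlee=8 WwTtllEE=4 WwTtllEe=8 WwTtllee=4 WwttLLEE=4 WwttLLEe=8 WwttLLee=4 WwttLlEE=8 WwttLlEe=16 WwttLlee=8 WwttllEE=4 WwttllEe=8 Wwttllee=4 wwTtLLEE=2 wwTtLLEe=4 wwTtLLee=2 wwTtLlEE=4 wwTtLlEe=8 wwTtLlee=4 wwTtllEE=2 wwTtllEe=4 wwTtllee=2 wwttLLEE=2 wwttLLEe=4 wwttLLee=2 wwttLlEE=4 wwttLlEe=8 wwttLlee=4 wwttllEE=2 wwttllEe=4 wwttllee=2
WwttllEE hits 4/256; gcd=4; 4÷4/256÷4 = 1/64

P(WwttllEE) = 1/64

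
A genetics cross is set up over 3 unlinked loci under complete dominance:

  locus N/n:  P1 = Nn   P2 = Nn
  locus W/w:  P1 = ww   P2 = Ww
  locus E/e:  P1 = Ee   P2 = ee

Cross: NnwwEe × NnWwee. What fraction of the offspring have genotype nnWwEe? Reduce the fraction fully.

NnwwEe gametes: NwE×2, Nwe×2, nwE×2, nwe×2
NnWwee gametes: NWe×2, Nwe×2, nWe×2, nwe×2
NnwwEe×NnWwee grid (8·8=64): NNWwEe=4 NNWwee=4 NNwwEe=4 NNwwee=4 NnWwEe=8 NnWwee=8 NnwwEe=8 Nnwwee=8 nnWwEe=4 nnWwee=4 nnwwEe=4 nnwwee=4
nnWwEe hits 4/64; gcd=4; 4÷4/64÷4 = 1/16

P(nnWwEe) = 1/16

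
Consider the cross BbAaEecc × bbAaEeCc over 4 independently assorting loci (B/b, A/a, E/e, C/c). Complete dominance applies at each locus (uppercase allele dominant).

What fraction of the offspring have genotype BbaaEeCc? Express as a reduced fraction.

P(BbaaEeCc) = 1/32

BbAaEecc gametes: BAEc×2, BAec×2, BaEc×2, Baec×2, bAEc×2, bAec×2, baEc×2, baec×2
bbAaEeCc gametes: bAEC×2, bAEc×2, bAeC×2, bAec×2, baEC×2, baEc×2, baeC×2, baec×2
BbAaEecc×bbAaEeCc grid (16·16=256): BbAAEECc=4 BbAAEEcc=4 BbAAEeCc=8 BbAAEecc=8 BbAAeeCc=4 BbAAeecc=4 BbAaEECc=8 BbAaEEcc=8 BbAaEeCc=16 BbAaEecc=16 BbAaeeCc=8 BbAaeecc=8 BbaaEECc=4 BbaaEEcc=4 BbaaEeCc=8 BbaaEecc=8 BbaaeeCc=4 Bbaaeecc=4 bbAAEECc=4 bbAAEEcc=4 bbAAEeCc=8 bbAAEecc=8 bbAAeeCc=4 bbAAeecc=4 bbAaEECc=8 bbAaEEcc=8 bbAaEeCc=16 bbAaEecc=16 bbAaeeCc=8 bbAaeecc=8 bbaaEECc=4 bbaaEEcc=4 bbaaEeCc=8 bbaaEecc=8 bbaaeeCc=4 bbaaeecc=4
BbaaEeCc hits 8/256; gcd=8; 8÷8/256÷8 = 1/32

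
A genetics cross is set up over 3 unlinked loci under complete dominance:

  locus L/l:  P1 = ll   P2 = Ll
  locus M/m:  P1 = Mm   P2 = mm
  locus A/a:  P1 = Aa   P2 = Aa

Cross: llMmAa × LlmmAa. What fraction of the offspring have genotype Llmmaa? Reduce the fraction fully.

llMmAa gametes: lMA×2, lMa×2, lmA×2, lma×2
LlmmAa gametes: LmA×2, Lma×2, lmA×2, lma×2
llMmAa×LlmmAa grid (8·8=64): LlMmAA=4 LlMmAa=8 LlMmaa=4 LlmmAA=4 LlmmAa=8 Llmmaa=4 llMmAA=4 llMmAa=8 llMmaa=4 llmmAA=4 llmmAa=8 llmmaa=4
Llmmaa hits 4/64; gcd=4; 4÷4/64÷4 = 1/16

P(Llmmaa) = 1/16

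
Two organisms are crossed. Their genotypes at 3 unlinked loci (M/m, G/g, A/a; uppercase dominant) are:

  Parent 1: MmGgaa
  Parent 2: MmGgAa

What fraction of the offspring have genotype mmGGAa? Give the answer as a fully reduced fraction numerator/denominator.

MmGgaa gametes: MGa×2, Mga×2, mGa×2, mga×2
MmGgAa gametes: MGA×1, MGa×1, MgA×1, Mga×1, mGA×1, mGa×1, mgA×1, mga×1
MmGgaa×MmGgAa grid (8·8=64): MMGGAa=2 MMGGaa=2 MMGgAa=4 MMGgaa=4 MMggAa=2 MMggaa=2 MmGGAa=4 MmGGaa=4 MmGgAa=8 MmGgaa=8 MmggAa=4 Mmggaa=4 mmGGAa=2 mmGGaa=2 mmGgAa=4 mmGgaa=4 mmggAa=2 mmggaa=2
mmGGAa hits 2/64; gcd=2; 2÷2/64÷2 = 1/32

P(mmGGAa) = 1/32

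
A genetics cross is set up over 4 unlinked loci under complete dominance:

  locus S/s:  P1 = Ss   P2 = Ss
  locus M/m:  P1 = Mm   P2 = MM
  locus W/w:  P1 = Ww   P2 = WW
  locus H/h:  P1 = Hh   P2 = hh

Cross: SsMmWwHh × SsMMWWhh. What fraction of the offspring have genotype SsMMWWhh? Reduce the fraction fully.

SsMmWwHh gametes: SMWH×1, SMWh×1, SMwH×1, SMwh×1, SmWH×1, SmWh×1, SmwH×1, Smwh×1, sMWH×1, sMWh×1, sMwH×1, sMwh×1, smWH×1, smWh×1, smwH×1, smwh×1
SsMMWWhh gametes: SMWh×8, sMWh×8
SsMmWwHh×SsMMWWhh grid (16·16=256): SSMMWWHh=8 SSMMWWhh=8 SSMMWwHh=8 SSMMWwhh=8 SSMmWWHh=8 SSMmWWhh=8 SSMmWwHh=8 SSMmWwhh=8 SsMMWWHh=16 SsMMWWhh=16 SsMMWwHh=16 SsMMWwhh=16 SsMmWWHh=16 SsMmWWhh=16 SsMmWwHh=16 SsMmWwhh=16 ssMMWWHh=8 ssMMWWhh=8 ssMMWwHh=8 ssMMWwhh=8 ssMmWWHh=8 ssMmWWhh=8 ssMmWwHh=8 ssMmWwhh=8
SsMMWWhh hits 16/256; gcd=16; 16÷16/256÷16 = 1/16

P(SsMMWWhh) = 1/16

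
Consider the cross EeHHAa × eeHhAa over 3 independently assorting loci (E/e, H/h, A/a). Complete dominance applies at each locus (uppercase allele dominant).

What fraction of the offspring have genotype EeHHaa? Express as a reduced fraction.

P(EeHHaa) = 1/16

EeHHAa gametes: EHA×2, EHa×2, eHA×2, eHa×2
eeHhAa gametes: eHA×2, eHa×2, ehA×2, eha×2
EeHHAa×eeHhAa grid (8·8=64): EeHHAA=4 EeHHAa=8 EeHHaa=4 EeHhAA=4 EeHhAa=8 EeHhaa=4 eeHHAA=4 eeHHAa=8 eeHHaa=4 eeHhAA=4 eeHhAa=8 eeHhaa=4
EeHHaa hits 4/64; gcd=4; 4÷4/64÷4 = 1/16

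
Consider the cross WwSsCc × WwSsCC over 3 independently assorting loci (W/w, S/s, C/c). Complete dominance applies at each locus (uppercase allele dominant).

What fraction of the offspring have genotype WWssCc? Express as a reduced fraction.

WwSsCc gametes: WSC×1, WSc×1, WsC×1, Wsc×1, wSC×1, wSc×1, wsC×1, wsc×1
WwSsCC gametes: WSC×2, WsC×2, wSC×2, wsC×2
WwSsCc×WwSsCC grid (8·8=64): WWSSCC=2 WWSSCc=2 WWSsCC=4 WWSsCc=4 WWssCC=2 WWssCc=2 WwSSCC=4 WwSSCc=4 WwSsCC=8 WwSsCc=8 WwssCC=4 WwssCc=4 wwSSCC=2 wwSSCc=2 wwSsCC=4 wwSsCc=4 wwssCC=2 wwssCc=2
WWssCc hits 2/64; gcd=2; 2÷2/64÷2 = 1/32

P(WWssCc) = 1/32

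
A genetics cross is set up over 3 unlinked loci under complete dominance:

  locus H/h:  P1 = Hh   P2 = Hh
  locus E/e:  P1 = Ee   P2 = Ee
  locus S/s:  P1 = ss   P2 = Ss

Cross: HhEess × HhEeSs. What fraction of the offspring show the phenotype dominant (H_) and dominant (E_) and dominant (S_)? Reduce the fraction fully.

P(H_ E_ S_) = 9/32

HhEess gametes: HEs×2, Hes×2, hEs×2, hes×2
HhEeSs gametes: HES×1, HEs×1, HeS×1, Hes×1, hES×1, hEs×1, heS×1, hes×1
HhEess×HhEeSs grid (8·8=64): HHEESs=2 HHEEss=2 HHEeSs=4 HHEess=4 HHeeSs=2 HHeess=2 HhEESs=4 HhEEss=4 HhEeSs=8 HhEess=8 HheeSs=4 Hheess=4 hhEESs=2 hhEEss=2 hhEeSs=4 hhEess=4 hheeSs=2 hheess=2
H_ E_ S_ hits 18/64; gcd=2; 18÷2/64÷2 = 9/32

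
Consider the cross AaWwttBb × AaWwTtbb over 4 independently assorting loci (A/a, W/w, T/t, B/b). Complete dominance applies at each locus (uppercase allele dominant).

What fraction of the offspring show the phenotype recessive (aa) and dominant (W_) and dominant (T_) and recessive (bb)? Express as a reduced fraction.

P(aa W_ T_ bb) = 3/64

AaWwttBb gametes: AWtB×2, AWtb×2, AwtB×2, Awtb×2, aWtB×2, aWtb×2, awtB×2, awtb×2
AaWwTtbb gametes: AWTb×2, AWtb×2, AwTb×2, Awtb×2, aWTb×2, aWtb×2, awTb×2, awtb×2
AaWwttBb×AaWwTtbb grid (16·16=256): AAWWTtBb=4 AAWWTtbb=4 AAWWttBb=4 AAWWttbb=4 AAWwTtBb=8 AAWwTtbb=8 AAWwttBb=8 AAWwttbb=8 AAwwTtBb=4 AAwwTtbb=4 AAwwttBb=4 AAwwttbb=4 AaWWTtBb=8 AaWWTtbb=8 AaWWttBb=8 AaWWttbb=8 AaWwTtBb=16 AaWwTtbb=16 AaWwttBb=16 AaWwttbb=16 AawwTtBb=8 AawwTtbb=8 AawwttBb=8 Aawwttbb=8 aaWWTtBb=4 aaWWTtbb=4 aaWWttBb=4 aaWWttbb=4 aaWwTtBb=8 aaWwTtbb=8 aaWwttBb=8 aaWwttbb=8 aawwTtBb=4 aawwTtbb=4 aawwttBb=4 aawwttbb=4
aa W_ T_ bb hits 12/256; gcd=4; 12÷4/256÷4 = 3/64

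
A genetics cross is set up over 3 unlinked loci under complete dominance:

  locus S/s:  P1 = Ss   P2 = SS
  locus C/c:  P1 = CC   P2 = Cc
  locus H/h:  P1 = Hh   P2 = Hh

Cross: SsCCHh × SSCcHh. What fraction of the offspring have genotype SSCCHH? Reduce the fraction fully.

SsCCHh gametes: SCH×2, SCh×2, sCH×2, sCh×2
SSCcHh gametes: SCH×2, SCh×2, ScH×2, Sch×2
SsCCHh×SSCcHh grid (8·8=64): SSCCHH=4 SSCCHh=8 SSCChh=4 SSCcHH=4 SSCcHh=8 SSCchh=4 SsCCHH=4 SsCCHh=8 SsCChh=4 SsCcHH=4 SsCcHh=8 SsCchh=4
SSCCHH hits 4/64; gcd=4; 4÷4/64÷4 = 1/16

P(SSCCHH) = 1/16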